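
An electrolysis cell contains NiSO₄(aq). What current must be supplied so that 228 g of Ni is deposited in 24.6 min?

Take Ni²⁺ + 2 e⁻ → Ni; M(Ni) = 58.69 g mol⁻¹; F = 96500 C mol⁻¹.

508 A

n(Ni) = 228 / 58.69 = 3.885 mol.
n(e⁻) = 2 × 3.885 = 7.770 mol.
Q = n(e⁻)·F = 7.770 × 96500 = 749800 C.
I = Q/t = 749800 / 1476.0 s = 508 A.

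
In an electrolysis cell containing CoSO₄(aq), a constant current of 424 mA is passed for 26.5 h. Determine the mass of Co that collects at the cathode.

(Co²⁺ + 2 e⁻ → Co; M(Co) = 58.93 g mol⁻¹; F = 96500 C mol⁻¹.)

Q = I·t = 0.4240 A × 95400 s = 40450 C.
n(e⁻) = Q/F = 40450 / 96500 = 0.4192 mol.
Co²⁺ + 2 e⁻ → Co, so n(Co) = n(e⁻)/2 = 0.2096 mol.
m = n·M = 0.2096 × 58.93 = 12.4 g.

12.4 g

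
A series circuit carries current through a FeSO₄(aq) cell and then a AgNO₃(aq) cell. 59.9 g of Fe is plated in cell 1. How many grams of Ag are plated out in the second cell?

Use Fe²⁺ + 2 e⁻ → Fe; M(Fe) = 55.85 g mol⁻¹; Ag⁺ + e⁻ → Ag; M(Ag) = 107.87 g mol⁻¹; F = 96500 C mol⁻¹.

n(Fe) = 59.9 / 55.85 = 1.073 mol.
Since Fe²⁺ + 2 e⁻ → Fe, n(e⁻) passed = 2 × 1.073 = 2.145 mol.
Cells in series carry the same charge, so the same 2.145 mol of electrons passes through cell 2.
Ag⁺ + e⁻ → Ag, so n(Ag) = 2.145 / 1 = 2.145 mol.
m(Ag) = 2.145 × 107.87 = 231 g.

231 g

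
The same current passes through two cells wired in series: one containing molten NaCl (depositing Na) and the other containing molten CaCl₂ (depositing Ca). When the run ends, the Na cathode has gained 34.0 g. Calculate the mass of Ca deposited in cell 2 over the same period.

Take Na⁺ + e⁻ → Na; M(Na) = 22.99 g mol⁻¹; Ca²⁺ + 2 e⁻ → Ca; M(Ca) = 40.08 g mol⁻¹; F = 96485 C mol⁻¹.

n(Na) = 34.0 / 22.99 = 1.479 mol.
Since Na⁺ + e⁻ → Na, n(e⁻) passed = 1 × 1.479 = 1.479 mol.
Cells in series carry the same charge, so the same 1.479 mol of electrons passes through cell 2.
Ca²⁺ + 2 e⁻ → Ca, so n(Ca) = 1.479 / 2 = 0.7395 mol.
m(Ca) = 0.7395 × 40.08 = 29.6 g.

29.6 g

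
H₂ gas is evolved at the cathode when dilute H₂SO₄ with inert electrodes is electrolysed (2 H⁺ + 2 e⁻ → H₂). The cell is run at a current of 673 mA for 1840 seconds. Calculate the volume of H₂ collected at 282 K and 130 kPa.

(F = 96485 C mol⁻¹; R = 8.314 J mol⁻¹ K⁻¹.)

0.116 L

Q = I·t = 0.6730 A × 1840.0 s = 1238 C.
n(e⁻) = Q/F = 1238 / 96485 = 0.01283 mol.
2 electrons are transferred per H₂ molecule, so n(H₂) = 0.01283 / 2 = 0.006417 mol.
V = nRT/P = (0.006417 × 8.314 × 282) / (130 × 10³ Pa) = 1.16 × 10⁻⁴ m³ = 0.116 L.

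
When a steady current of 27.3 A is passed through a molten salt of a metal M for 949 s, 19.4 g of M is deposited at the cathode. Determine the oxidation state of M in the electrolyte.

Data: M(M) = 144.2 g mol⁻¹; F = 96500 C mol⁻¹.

Q = I·t = 27.30 A × 949.00 s = 25910 C, so n(e⁻) = 25910/96500 = 0.2685 mol.
n(M) deposited = 19.4 / 144.2 = 0.1345 mol.
Electrons per atom = n(e⁻)/n(M) = 0.2685 / 0.1345 = 2.00 ≈ 2, so the ion is M²⁺.

+2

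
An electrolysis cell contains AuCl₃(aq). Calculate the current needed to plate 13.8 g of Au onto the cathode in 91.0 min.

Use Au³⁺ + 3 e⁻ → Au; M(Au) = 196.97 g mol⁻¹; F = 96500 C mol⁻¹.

n(Au) = 13.8 / 196.97 = 0.07006 mol.
n(e⁻) = 3 × 0.07006 = 0.2102 mol.
Q = n(e⁻)·F = 0.2102 × 96500 = 20280 C.
I = Q/t = 20280 / 5460.0 s = 3.71 A.

3.71 A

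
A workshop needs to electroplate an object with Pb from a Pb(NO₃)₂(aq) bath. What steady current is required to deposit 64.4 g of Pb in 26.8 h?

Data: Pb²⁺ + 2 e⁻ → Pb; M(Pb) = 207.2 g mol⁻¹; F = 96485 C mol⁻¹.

0.622 A

n(Pb) = 64.4 / 207.2 = 0.3108 mol.
n(e⁻) = 2 × 0.3108 = 0.6216 mol.
Q = n(e⁻)·F = 0.6216 × 96485 = 59980 C.
I = Q/t = 59980 / 96480 s = 0.622 A.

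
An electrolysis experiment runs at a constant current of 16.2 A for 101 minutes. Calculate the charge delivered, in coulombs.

98200 C

Q = I·t = 16.20 A × 6060.0 s = 98200 C.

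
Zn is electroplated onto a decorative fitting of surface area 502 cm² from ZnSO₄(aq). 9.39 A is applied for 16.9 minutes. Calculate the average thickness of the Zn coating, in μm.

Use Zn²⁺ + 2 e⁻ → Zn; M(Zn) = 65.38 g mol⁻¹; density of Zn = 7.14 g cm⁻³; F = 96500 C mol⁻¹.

Q = I·t = 9.390 × 1014.0 = 9521 C; n(e⁻) = 0.09867 mol.
n(Zn) = n(e⁻)/2 = 0.04933 mol, so m = 0.04933 × 65.38 = 3.225 g.
Volume = m/ρ = 3.225 / 7.14 = 0.4517 cm³.
Thickness = V/A = 0.4517 / 502 = 9.00 × 10⁻⁴ cm = 9.00 μm.

9.00 μm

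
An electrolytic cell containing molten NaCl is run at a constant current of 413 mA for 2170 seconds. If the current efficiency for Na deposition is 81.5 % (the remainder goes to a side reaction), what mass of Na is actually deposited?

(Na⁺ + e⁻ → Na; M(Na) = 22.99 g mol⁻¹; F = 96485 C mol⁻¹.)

Q = I·t = 0.4130 × 2170.0 = 896.2 C.
n(e⁻) = 896.2/96485 = 0.009289 mol; theoretically n(Na) = 0.009289/1 = 0.009289 mol, m_theo = 0.2135 g.
At 81.5 % efficiency, m_actual = 0.815 × 0.2135 = 0.174 g.

0.174 g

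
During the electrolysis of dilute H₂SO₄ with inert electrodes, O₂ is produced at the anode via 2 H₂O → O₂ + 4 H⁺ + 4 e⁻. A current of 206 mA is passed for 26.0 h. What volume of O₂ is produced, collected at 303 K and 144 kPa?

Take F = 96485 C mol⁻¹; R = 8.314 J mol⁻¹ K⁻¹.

0.874 L

Q = I·t = 0.2060 A × 93600 s = 19280 C.
n(e⁻) = Q/F = 19280 / 96485 = 0.1998 mol.
4 electrons are transferred per O₂ molecule, so n(O₂) = 0.1998 / 4 = 0.04996 mol.
V = nRT/P = (0.04996 × 8.314 × 303) / (144 × 10³ Pa) = 8.74 × 10⁻⁴ m³ = 0.874 L.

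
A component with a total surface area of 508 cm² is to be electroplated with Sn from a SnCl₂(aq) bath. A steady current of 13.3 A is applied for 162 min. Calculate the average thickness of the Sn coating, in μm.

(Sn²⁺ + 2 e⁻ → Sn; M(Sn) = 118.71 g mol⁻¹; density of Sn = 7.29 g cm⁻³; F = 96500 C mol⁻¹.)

215 μm

Q = I·t = 13.30 × 9720.0 = 129300 C; n(e⁻) = 1.340 mol.
n(Sn) = n(e⁻)/2 = 0.6698 mol, so m = 0.6698 × 118.71 = 79.51 g.
Volume = m/ρ = 79.51 / 7.29 = 10.91 cm³.
Thickness = V/A = 10.91 / 508 = 0.0215 cm = 215 μm.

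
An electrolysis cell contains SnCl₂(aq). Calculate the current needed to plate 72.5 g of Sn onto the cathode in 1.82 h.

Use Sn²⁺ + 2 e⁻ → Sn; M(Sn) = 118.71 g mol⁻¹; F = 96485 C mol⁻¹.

18.0 A

n(Sn) = 72.5 / 118.71 = 0.6107 mol.
n(e⁻) = 2 × 0.6107 = 1.221 mol.
Q = n(e⁻)·F = 1.221 × 96485 = 117900 C.
I = Q/t = 117900 / 6552.0 s = 18.0 A.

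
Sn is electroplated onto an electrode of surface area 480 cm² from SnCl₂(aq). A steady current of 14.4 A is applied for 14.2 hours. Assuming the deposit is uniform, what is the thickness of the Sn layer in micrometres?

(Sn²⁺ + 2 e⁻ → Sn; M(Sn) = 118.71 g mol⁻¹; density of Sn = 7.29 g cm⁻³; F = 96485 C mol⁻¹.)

1290 μm

Q = I·t = 14.40 × 51120 = 736100 C; n(e⁻) = 7.629 mol.
n(Sn) = n(e⁻)/2 = 3.815 mol, so m = 3.815 × 118.71 = 452.8 g.
Volume = m/ρ = 452.8 / 7.29 = 62.12 cm³.
Thickness = V/A = 62.12 / 480 = 0.129 cm = 1290 μm.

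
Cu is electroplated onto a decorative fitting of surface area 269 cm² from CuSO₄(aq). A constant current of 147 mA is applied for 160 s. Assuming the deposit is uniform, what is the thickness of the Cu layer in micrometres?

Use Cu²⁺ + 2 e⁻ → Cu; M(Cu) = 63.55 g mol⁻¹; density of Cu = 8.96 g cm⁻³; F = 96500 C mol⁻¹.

0.0321 μm

Q = I·t = 0.1470 × 160.00 = 23.52 C; n(e⁻) = 0.0002437 mol.
n(Cu) = n(e⁻)/2 = 0.0001219 mol, so m = 0.0001219 × 63.55 = 0.007745 g.
Volume = m/ρ = 0.007745 / 8.96 = 0.0008643 cm³.
Thickness = V/A = 0.0008643 / 269 = 3.21 × 10⁻⁶ cm = 0.0321 μm.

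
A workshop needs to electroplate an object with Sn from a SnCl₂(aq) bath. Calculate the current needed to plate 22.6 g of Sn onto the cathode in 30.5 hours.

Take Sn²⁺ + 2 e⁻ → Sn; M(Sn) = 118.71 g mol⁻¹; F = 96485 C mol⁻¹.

n(Sn) = 22.6 / 118.71 = 0.1904 mol.
n(e⁻) = 2 × 0.1904 = 0.3808 mol.
Q = n(e⁻)·F = 0.3808 × 96485 = 36740 C.
I = Q/t = 36740 / 109800 s = 0.335 A.

0.335 A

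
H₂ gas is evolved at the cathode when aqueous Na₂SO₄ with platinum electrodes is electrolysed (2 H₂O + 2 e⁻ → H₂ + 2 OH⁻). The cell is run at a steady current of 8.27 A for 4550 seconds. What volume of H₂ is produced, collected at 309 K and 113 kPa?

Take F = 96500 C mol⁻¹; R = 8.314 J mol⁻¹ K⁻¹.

Q = I·t = 8.270 A × 4550.0 s = 37630 C.
n(e⁻) = Q/F = 37630 / 96500 = 0.3899 mol.
2 electrons are transferred per H₂ molecule, so n(H₂) = 0.3899 / 2 = 0.1950 mol.
V = nRT/P = (0.1950 × 8.314 × 309) / (113 × 10³ Pa) = 0.00443 m³ = 4.43 L.

4.43 L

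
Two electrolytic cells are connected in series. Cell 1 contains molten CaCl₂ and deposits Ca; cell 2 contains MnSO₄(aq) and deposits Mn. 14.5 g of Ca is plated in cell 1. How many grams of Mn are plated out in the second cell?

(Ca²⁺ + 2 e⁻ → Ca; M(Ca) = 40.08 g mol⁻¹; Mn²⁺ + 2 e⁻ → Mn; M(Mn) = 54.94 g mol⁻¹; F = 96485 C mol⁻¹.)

n(Ca) = 14.5 / 40.08 = 0.3618 mol.
Since Ca²⁺ + 2 e⁻ → Ca, n(e⁻) passed = 2 × 0.3618 = 0.7236 mol.
Cells in series carry the same charge, so the same 0.7236 mol of electrons passes through cell 2.
Mn²⁺ + 2 e⁻ → Mn, so n(Mn) = 0.7236 / 2 = 0.3618 mol.
m(Mn) = 0.3618 × 54.94 = 19.9 g.

19.9 g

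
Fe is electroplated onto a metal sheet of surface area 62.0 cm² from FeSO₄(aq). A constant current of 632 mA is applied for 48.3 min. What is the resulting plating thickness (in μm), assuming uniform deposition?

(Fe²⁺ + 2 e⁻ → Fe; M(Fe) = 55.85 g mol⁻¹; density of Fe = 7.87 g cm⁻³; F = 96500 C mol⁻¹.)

Q = I·t = 0.6320 × 2898.0 = 1832 C; n(e⁻) = 0.01898 mol.
n(Fe) = n(e⁻)/2 = 0.009490 mol, so m = 0.009490 × 55.85 = 0.5300 g.
Volume = m/ρ = 0.5300 / 7.87 = 0.06735 cm³.
Thickness = V/A = 0.06735 / 62.0 = 0.00109 cm = 10.9 μm.

10.9 μm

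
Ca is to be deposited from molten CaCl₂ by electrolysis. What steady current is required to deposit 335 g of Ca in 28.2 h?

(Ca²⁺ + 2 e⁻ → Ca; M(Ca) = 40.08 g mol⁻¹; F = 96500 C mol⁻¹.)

n(Ca) = 335 / 40.08 = 8.358 mol.
n(e⁻) = 2 × 8.358 = 16.72 mol.
Q = n(e⁻)·F = 16.72 × 96500 = 1613000 C.
I = Q/t = 1613000 / 101520 s = 15.9 A.

15.9 A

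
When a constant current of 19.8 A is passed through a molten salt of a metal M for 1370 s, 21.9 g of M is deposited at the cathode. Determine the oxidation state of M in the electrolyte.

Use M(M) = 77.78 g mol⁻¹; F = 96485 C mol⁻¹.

Q = I·t = 19.80 A × 1370.0 s = 27130 C, so n(e⁻) = 27130/96485 = 0.2811 mol.
n(M) deposited = 21.9 / 77.78 = 0.2816 mol.
Electrons per atom = n(e⁻)/n(M) = 0.2811 / 0.2816 = 0.999 ≈ 1, so the ion is M⁺.

+1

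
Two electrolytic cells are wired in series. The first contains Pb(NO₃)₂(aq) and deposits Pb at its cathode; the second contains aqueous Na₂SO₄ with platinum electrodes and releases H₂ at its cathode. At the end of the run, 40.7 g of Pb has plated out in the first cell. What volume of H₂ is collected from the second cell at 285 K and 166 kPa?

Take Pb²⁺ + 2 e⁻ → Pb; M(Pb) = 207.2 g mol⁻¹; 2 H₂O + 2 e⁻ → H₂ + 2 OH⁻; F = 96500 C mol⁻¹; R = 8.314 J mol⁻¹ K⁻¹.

n(Pb) = 40.7 / 207.2 = 0.1964 mol, so n(e⁻) = 2 × 0.1964 = 0.3929 mol.
The cells are in series, so the same 0.3929 mol of electrons passes through the second cell.
2 H₂O + 2 e⁻ → H₂ + 2 OH⁻ — 2 mol e⁻ per mol H₂, so n(H₂) = 0.3929/2 = 0.1964 mol.
V = nRT/P = (0.1964 × 8.314 × 285) / (166 × 10³) = 0.00280 m³ = 2.80 L.

2.80 L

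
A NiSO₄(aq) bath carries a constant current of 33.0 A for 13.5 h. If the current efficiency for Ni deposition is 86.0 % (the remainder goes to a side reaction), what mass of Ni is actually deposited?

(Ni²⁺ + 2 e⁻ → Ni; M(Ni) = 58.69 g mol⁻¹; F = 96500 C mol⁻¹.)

Q = I·t = 33.00 × 48600 = 1604000 C.
n(e⁻) = 1604000/96500 = 16.62 mol; theoretically n(Ni) = 16.62/2 = 8.310 mol, m_theo = 487.7 g.
At 86.0 % efficiency, m_actual = 0.860 × 487.7 = 419 g.

419 g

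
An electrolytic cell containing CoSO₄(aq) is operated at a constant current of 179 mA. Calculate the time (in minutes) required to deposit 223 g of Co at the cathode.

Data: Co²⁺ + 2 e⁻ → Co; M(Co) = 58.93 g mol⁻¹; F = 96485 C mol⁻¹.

68000 min

n(Co) = m/M = 223 / 58.93 = 3.784 mol.
Each Co atom requires 2 electrons, so n(e⁻) = 2 × 3.784 = 7.568 mol.
Q = n(e⁻)·F = 7.568 × 96485 = 730200 C.
t = Q/I = 730200 / 0.1790 A = 4079000 s = 68000 min.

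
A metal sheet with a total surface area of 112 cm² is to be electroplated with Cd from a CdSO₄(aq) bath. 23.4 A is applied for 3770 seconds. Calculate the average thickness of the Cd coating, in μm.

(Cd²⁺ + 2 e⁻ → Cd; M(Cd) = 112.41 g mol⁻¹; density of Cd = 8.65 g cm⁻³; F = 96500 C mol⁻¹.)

Q = I·t = 23.40 × 3770.0 = 88220 C; n(e⁻) = 0.9142 mol.
n(Cd) = n(e⁻)/2 = 0.4571 mol, so m = 0.4571 × 112.41 = 51.38 g.
Volume = m/ρ = 51.38 / 8.65 = 5.940 cm³.
Thickness = V/A = 5.940 / 112 = 0.0530 cm = 530 μm.

530 μm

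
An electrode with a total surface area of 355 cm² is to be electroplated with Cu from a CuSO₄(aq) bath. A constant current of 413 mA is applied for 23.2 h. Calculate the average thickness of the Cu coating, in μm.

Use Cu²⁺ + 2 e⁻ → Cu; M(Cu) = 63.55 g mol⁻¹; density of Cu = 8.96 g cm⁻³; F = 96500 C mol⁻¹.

35.7 μm

Q = I·t = 0.4130 × 83520 = 34490 C; n(e⁻) = 0.3574 mol.
n(Cu) = n(e⁻)/2 = 0.1787 mol, so m = 0.1787 × 63.55 = 11.36 g.
Volume = m/ρ = 11.36 / 8.96 = 1.268 cm³.
Thickness = V/A = 1.268 / 355 = 0.00357 cm = 35.7 μm.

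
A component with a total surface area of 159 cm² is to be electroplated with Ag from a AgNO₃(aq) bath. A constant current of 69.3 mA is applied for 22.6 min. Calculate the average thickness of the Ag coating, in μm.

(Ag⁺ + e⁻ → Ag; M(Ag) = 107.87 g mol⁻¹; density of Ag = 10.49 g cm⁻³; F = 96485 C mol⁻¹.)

0.630 μm

Q = I·t = 0.06930 × 1356.0 = 93.97 C; n(e⁻) = 0.0009739 mol.
n(Ag) = n(e⁻)/1 = 0.0009739 mol, so m = 0.0009739 × 107.87 = 0.1051 g.
Volume = m/ρ = 0.1051 / 10.49 = 0.01002 cm³.
Thickness = V/A = 0.01002 / 159 = 6.30 × 10⁻⁵ cm = 0.630 μm.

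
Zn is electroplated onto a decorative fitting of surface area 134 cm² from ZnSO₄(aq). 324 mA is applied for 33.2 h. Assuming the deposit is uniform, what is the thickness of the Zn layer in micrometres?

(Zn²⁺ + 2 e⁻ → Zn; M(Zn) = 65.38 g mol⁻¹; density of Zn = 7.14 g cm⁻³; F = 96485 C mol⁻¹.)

137 μm

Q = I·t = 0.3240 × 119520 = 38720 C; n(e⁻) = 0.4014 mol.
n(Zn) = n(e⁻)/2 = 0.2007 mol, so m = 0.2007 × 65.38 = 13.12 g.
Volume = m/ρ = 13.12 / 7.14 = 1.838 cm³.
Thickness = V/A = 1.838 / 134 = 0.0137 cm = 137 μm.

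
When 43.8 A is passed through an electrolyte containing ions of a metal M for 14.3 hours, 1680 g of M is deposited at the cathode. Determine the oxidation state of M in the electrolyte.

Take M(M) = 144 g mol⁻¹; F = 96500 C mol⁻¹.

+2

Q = I·t = 43.80 A × 51480 s = 2255000 C, so n(e⁻) = 2255000/96500 = 23.37 mol.
n(M) deposited = 1680 / 144 = 11.67 mol.
Electrons per atom = n(e⁻)/n(M) = 23.37 / 11.67 = 2.00 ≈ 2, so the ion is M²⁺.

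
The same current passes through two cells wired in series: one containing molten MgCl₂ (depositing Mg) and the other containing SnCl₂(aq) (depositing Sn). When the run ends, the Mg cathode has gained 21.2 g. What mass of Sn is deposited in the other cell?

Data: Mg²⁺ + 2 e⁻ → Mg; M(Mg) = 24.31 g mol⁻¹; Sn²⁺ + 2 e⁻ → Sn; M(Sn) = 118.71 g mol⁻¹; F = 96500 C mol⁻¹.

104 g

n(Mg) = 21.2 / 24.31 = 0.8721 mol.
Since Mg²⁺ + 2 e⁻ → Mg, n(e⁻) passed = 2 × 0.8721 = 1.744 mol.
Cells in series carry the same charge, so the same 1.744 mol of electrons passes through cell 2.
Sn²⁺ + 2 e⁻ → Sn, so n(Sn) = 1.744 / 2 = 0.8721 mol.
m(Sn) = 0.8721 × 118.71 = 104 g.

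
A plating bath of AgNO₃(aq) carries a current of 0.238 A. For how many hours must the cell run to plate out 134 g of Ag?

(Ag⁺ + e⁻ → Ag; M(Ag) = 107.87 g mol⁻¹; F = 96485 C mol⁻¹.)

n(Ag) = m/M = 134 / 107.87 = 1.242 mol.
Each Ag atom requires 1 electron, so n(e⁻) = 1 × 1.242 = 1.242 mol.
Q = n(e⁻)·F = 1.242 × 96485 = 119900 C.
t = Q/I = 119900 / 0.2380 A = 503600 s = 140 h.

140 h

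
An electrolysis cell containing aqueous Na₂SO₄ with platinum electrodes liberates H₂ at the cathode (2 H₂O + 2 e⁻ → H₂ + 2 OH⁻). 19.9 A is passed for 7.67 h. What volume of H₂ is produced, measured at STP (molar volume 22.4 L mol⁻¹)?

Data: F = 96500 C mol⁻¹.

Q = I·t = 19.90 A × 27612 s = 549500 C.
n(e⁻) = Q/F = 549500 / 96500 = 5.694 mol.
2 electrons are transferred per H₂ molecule, so n(H₂) = 5.694 / 2 = 2.847 mol.
V = n × V_m = 2.847 × 22.4 = 63.8 L.

63.8 L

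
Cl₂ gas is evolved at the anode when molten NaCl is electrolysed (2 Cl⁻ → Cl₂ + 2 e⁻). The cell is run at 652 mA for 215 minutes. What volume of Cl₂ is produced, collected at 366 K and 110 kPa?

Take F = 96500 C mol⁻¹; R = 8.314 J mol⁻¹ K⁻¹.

1.21 L

Q = I·t = 0.6520 A × 12900 s = 8411 C.
n(e⁻) = Q/F = 8411 / 96500 = 0.08716 mol.
2 electrons are transferred per Cl₂ molecule, so n(Cl₂) = 0.08716 / 2 = 0.04358 mol.
V = nRT/P = (0.04358 × 8.314 × 366) / (110 × 10³ Pa) = 0.00121 m³ = 1.21 L.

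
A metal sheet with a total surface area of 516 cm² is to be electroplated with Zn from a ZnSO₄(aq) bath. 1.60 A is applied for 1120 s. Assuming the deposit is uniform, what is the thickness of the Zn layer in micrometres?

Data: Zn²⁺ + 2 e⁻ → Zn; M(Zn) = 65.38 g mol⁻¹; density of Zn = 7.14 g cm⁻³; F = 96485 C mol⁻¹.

Q = I·t = 1.600 × 1120.0 = 1792 C; n(e⁻) = 0.01857 mol.
n(Zn) = n(e⁻)/2 = 0.009286 mol, so m = 0.009286 × 65.38 = 0.6071 g.
Volume = m/ρ = 0.6071 / 7.14 = 0.08503 cm³.
Thickness = V/A = 0.08503 / 516 = 1.65 × 10⁻⁴ cm = 1.65 μm.

1.65 μm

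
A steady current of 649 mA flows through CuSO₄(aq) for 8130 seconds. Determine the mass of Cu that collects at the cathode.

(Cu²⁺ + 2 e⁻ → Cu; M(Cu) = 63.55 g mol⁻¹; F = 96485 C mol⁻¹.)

Q = I·t = 0.6490 A × 8130.0 s = 5276 C.
n(e⁻) = Q/F = 5276 / 96485 = 0.05469 mol.
Cu²⁺ + 2 e⁻ → Cu, so n(Cu) = n(e⁻)/2 = 0.02734 mol.
m = n·M = 0.02734 × 63.55 = 1.74 g.

1.74 g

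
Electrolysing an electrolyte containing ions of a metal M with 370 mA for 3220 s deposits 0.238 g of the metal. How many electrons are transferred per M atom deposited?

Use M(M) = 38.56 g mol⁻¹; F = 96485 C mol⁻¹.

Q = I·t = 0.3700 A × 3220.0 s = 1191 C, so n(e⁻) = 1191/96485 = 0.01235 mol.
n(M) deposited = 0.238 / 38.56 = 0.006172 mol.
Electrons per atom = n(e⁻)/n(M) = 0.01235 / 0.006172 = 2.00 ≈ 2, so the ion is M²⁺.

2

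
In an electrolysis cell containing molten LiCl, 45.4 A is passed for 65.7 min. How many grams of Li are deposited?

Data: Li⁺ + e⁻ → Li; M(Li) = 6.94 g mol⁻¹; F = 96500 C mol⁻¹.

Q = I·t = 45.40 A × 3942.0 s = 179000 C.
n(e⁻) = Q/F = 179000 / 96500 = 1.855 mol.
Li⁺ + e⁻ → Li, so n(Li) = n(e⁻)/1 = 1.855 mol.
m = n·M = 1.855 × 6.94 = 12.9 g.

12.9 g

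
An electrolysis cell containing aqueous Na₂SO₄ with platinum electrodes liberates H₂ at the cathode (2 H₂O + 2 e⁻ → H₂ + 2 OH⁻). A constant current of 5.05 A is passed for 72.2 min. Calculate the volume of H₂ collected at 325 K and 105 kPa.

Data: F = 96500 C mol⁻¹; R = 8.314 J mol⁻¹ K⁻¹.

2.92 L

Q = I·t = 5.050 A × 4332.0 s = 21880 C.
n(e⁻) = Q/F = 21880 / 96500 = 0.2267 mol.
2 electrons are transferred per H₂ molecule, so n(H₂) = 0.2267 / 2 = 0.1134 mol.
V = nRT/P = (0.1134 × 8.314 × 325) / (105 × 10³ Pa) = 0.00292 m³ = 2.92 L.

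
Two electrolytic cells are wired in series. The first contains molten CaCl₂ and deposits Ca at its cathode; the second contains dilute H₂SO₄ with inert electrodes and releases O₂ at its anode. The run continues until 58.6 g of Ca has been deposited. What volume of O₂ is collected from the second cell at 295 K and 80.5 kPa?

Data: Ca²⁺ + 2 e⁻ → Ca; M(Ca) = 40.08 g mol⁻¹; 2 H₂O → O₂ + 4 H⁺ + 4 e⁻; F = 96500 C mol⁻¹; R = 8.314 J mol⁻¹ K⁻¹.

n(Ca) = 58.6 / 40.08 = 1.462 mol, so n(e⁻) = 2 × 1.462 = 2.924 mol.
The cells are in series, so the same 2.924 mol of electrons passes through the second cell.
2 H₂O → O₂ + 4 H⁺ + 4 e⁻ — 4 mol e⁻ per mol O₂, so n(O₂) = 2.924/4 = 0.7310 mol.
V = nRT/P = (0.7310 × 8.314 × 295) / (80.5 × 10³) = 0.0223 m³ = 22.3 L.

22.3 L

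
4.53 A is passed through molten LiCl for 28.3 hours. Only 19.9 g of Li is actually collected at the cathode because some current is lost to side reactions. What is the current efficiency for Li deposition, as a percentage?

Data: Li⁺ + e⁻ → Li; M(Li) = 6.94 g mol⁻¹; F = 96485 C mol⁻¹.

Q = I·t = 4.530 × 101880 = 461500 C; n(e⁻) = 461500/96485 = 4.783 mol.
Theoretical n(Li) = n(e⁻)/1 = 4.783 mol, i.e. m_theo = 4.783 × 6.94 = 33.20 g.
Efficiency = m_actual / m_theo = 19.9 / 33.20 = 59.9 %.

59.9 %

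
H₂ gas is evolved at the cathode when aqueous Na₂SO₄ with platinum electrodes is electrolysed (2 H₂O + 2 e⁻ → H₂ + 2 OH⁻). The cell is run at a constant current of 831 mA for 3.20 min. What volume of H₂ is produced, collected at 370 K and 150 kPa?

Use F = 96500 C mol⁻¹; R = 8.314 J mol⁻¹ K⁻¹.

0.0170 L

Q = I·t = 0.8310 A × 192.00 s = 159.6 C.
n(e⁻) = Q/F = 159.6 / 96500 = 0.001653 mol.
2 electrons are transferred per H₂ molecule, so n(H₂) = 0.001653 / 2 = 0.0008267 mol.
V = nRT/P = (0.0008267 × 8.314 × 370) / (150 × 10³ Pa) = 1.70 × 10⁻⁵ m³ = 0.0170 L.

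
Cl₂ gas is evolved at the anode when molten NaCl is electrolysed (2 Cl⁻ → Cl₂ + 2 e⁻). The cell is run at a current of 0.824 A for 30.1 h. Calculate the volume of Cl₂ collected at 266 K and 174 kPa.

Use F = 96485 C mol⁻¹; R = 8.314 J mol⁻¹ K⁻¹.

Q = I·t = 0.8240 A × 108360 s = 89290 C.
n(e⁻) = Q/F = 89290 / 96485 = 0.9254 mol.
2 electrons are transferred per Cl₂ molecule, so n(Cl₂) = 0.9254 / 2 = 0.4627 mol.
V = nRT/P = (0.4627 × 8.314 × 266) / (174 × 10³ Pa) = 0.00588 m³ = 5.88 L.

5.88 L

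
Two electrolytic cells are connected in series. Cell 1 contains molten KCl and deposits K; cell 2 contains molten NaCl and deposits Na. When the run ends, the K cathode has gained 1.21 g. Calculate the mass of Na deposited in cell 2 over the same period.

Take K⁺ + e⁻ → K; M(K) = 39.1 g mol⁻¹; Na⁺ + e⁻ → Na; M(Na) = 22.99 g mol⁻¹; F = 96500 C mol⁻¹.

0.711 g

n(K) = 1.21 / 39.1 = 0.03095 mol.
Since K⁺ + e⁻ → K, n(e⁻) passed = 1 × 0.03095 = 0.03095 mol.
Cells in series carry the same charge, so the same 0.03095 mol of electrons passes through cell 2.
Na⁺ + e⁻ → Na, so n(Na) = 0.03095 / 1 = 0.03095 mol.
m(Na) = 0.03095 × 22.99 = 0.711 g.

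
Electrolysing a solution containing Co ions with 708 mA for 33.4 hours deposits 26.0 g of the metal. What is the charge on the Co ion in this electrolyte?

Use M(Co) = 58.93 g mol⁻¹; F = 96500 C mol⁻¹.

Q = I·t = 0.7080 A × 120240 s = 85130 C, so n(e⁻) = 85130/96500 = 0.8822 mol.
n(Co) deposited = 26.0 / 58.93 = 0.4412 mol.
Electrons per atom = n(e⁻)/n(Co) = 0.8822 / 0.4412 = 2.00 ≈ 2, so the ion is Co²⁺.

+2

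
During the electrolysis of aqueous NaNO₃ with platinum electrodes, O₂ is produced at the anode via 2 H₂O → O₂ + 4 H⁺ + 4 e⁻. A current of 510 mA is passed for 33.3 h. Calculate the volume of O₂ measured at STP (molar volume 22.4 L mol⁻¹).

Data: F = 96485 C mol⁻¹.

3.55 L

Q = I·t = 0.5100 A × 119880 s = 61140 C.
n(e⁻) = Q/F = 61140 / 96485 = 0.6337 mol.
4 electrons are transferred per O₂ molecule, so n(O₂) = 0.6337 / 4 = 0.1584 mol.
V = n × V_m = 0.1584 × 22.4 = 3.55 L.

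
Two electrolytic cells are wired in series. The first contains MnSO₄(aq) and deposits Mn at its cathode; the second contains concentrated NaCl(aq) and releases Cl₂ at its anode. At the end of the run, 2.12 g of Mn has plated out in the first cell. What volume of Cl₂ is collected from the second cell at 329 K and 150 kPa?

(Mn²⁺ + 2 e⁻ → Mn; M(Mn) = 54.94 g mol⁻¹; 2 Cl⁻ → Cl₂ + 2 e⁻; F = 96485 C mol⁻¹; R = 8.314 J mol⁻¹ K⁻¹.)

n(Mn) = 2.12 / 54.94 = 0.03859 mol, so n(e⁻) = 2 × 0.03859 = 0.07718 mol.
The cells are in series, so the same 0.07718 mol of electrons passes through the second cell.
2 Cl⁻ → Cl₂ + 2 e⁻ — 2 mol e⁻ per mol Cl₂, so n(Cl₂) = 0.07718/2 = 0.03859 mol.
V = nRT/P = (0.03859 × 8.314 × 329) / (150 × 10³) = 7.04 × 10⁻⁴ m³ = 0.704 L.

0.704 L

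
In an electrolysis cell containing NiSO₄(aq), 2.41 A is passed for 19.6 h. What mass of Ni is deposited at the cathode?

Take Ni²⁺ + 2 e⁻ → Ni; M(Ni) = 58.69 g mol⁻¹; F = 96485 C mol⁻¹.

51.7 g

Q = I·t = 2.410 A × 70560 s = 170000 C.
n(e⁻) = Q/F = 170000 / 96485 = 1.762 mol.
Ni²⁺ + 2 e⁻ → Ni, so n(Ni) = n(e⁻)/2 = 0.8812 mol.
m = n·M = 0.8812 × 58.69 = 51.7 g.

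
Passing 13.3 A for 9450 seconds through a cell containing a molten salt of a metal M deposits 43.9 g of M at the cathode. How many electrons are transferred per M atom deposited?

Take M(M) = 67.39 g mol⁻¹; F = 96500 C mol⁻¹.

Q = I·t = 13.30 A × 9450.0 s = 125700 C, so n(e⁻) = 125700/96500 = 1.302 mol.
n(M) deposited = 43.9 / 67.39 = 0.6514 mol.
Electrons per atom = n(e⁻)/n(M) = 1.302 / 0.6514 = 2.00 ≈ 2, so the ion is M²⁺.

2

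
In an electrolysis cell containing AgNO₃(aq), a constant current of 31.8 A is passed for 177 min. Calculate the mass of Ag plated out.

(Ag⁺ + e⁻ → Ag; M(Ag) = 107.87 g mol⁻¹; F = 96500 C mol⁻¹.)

Q = I·t = 31.80 A × 10620 s = 337700 C.
n(e⁻) = Q/F = 337700 / 96500 = 3.500 mol.
Ag⁺ + e⁻ → Ag, so n(Ag) = n(e⁻)/1 = 3.500 mol.
m = n·M = 3.500 × 107.87 = 378 g.

378 g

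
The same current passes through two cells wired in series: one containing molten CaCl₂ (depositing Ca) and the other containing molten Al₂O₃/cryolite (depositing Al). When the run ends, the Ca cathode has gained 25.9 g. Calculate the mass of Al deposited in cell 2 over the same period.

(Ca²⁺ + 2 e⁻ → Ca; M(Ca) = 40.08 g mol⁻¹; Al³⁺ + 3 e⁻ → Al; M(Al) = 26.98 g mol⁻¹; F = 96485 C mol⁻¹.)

11.6 g

n(Ca) = 25.9 / 40.08 = 0.6462 mol.
Since Ca²⁺ + 2 e⁻ → Ca, n(e⁻) passed = 2 × 0.6462 = 1.292 mol.
Cells in series carry the same charge, so the same 1.292 mol of electrons passes through cell 2.
Al³⁺ + 3 e⁻ → Al, so n(Al) = 1.292 / 3 = 0.4308 mol.
m(Al) = 0.4308 × 26.98 = 11.6 g.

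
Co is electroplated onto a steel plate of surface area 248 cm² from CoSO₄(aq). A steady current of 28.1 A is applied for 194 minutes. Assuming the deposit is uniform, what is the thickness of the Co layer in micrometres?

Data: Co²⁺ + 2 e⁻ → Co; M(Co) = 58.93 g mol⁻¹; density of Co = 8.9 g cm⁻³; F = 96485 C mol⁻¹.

453 μm

Q = I·t = 28.10 × 11640 = 327100 C; n(e⁻) = 3.390 mol.
n(Co) = n(e⁻)/2 = 1.695 mol, so m = 1.695 × 58.93 = 99.89 g.
Volume = m/ρ = 99.89 / 8.9 = 11.22 cm³.
Thickness = V/A = 11.22 / 248 = 0.0453 cm = 453 μm.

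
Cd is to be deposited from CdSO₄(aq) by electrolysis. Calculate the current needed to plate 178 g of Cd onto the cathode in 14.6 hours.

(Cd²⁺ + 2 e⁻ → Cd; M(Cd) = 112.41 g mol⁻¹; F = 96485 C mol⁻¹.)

5.81 A

n(Cd) = 178 / 112.41 = 1.583 mol.
n(e⁻) = 2 × 1.583 = 3.167 mol.
Q = n(e⁻)·F = 3.167 × 96485 = 305600 C.
I = Q/t = 305600 / 52560 s = 5.81 A.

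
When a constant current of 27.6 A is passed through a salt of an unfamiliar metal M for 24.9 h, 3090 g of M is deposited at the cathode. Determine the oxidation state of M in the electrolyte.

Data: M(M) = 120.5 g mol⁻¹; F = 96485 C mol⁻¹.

+1

Q = I·t = 27.60 A × 89640 s = 2474000 C, so n(e⁻) = 2474000/96485 = 25.64 mol.
n(M) deposited = 3090 / 120.5 = 25.64 mol.
Electrons per atom = n(e⁻)/n(M) = 25.64 / 25.64 = 1.00 ≈ 1, so the ion is M⁺.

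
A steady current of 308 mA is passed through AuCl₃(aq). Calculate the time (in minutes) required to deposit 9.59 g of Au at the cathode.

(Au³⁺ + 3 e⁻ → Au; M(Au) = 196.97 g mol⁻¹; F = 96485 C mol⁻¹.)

763 min

n(Au) = m/M = 9.59 / 196.97 = 0.04869 mol.
Each Au atom requires 3 electrons, so n(e⁻) = 3 × 0.04869 = 0.1461 mol.
Q = n(e⁻)·F = 0.1461 × 96485 = 14090 C.
t = Q/I = 14090 / 0.3080 A = 45760 s = 763 min.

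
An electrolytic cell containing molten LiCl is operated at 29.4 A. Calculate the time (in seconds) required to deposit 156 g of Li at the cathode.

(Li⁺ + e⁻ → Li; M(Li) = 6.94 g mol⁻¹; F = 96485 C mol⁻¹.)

n(Li) = m/M = 156 / 6.94 = 22.48 mol.
Each Li atom requires 1 electron, so n(e⁻) = 1 × 22.48 = 22.48 mol.
Q = n(e⁻)·F = 22.48 × 96485 = 2169000 C.
t = Q/I = 2169000 / 29.40 A = 73770 s.

73800 s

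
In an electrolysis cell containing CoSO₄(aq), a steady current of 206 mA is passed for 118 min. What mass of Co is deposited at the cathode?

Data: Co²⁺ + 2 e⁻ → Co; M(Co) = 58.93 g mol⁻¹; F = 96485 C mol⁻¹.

0.445 g

Q = I·t = 0.2060 A × 7080.0 s = 1458 C.
n(e⁻) = Q/F = 1458 / 96485 = 0.01512 mol.
Co²⁺ + 2 e⁻ → Co, so n(Co) = n(e⁻)/2 = 0.007558 mol.
m = n·M = 0.007558 × 58.93 = 0.445 g.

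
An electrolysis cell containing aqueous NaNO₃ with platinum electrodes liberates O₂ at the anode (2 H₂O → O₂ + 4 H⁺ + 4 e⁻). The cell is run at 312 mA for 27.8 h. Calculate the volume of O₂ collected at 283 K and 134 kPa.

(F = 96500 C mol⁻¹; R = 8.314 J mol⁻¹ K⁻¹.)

1.42 L

Q = I·t = 0.3120 A × 100080 s = 31220 C.
n(e⁻) = Q/F = 31220 / 96500 = 0.3236 mol.
4 electrons are transferred per O₂ molecule, so n(O₂) = 0.3236 / 4 = 0.08089 mol.
V = nRT/P = (0.08089 × 8.314 × 283) / (134 × 10³ Pa) = 0.00142 m³ = 1.42 L.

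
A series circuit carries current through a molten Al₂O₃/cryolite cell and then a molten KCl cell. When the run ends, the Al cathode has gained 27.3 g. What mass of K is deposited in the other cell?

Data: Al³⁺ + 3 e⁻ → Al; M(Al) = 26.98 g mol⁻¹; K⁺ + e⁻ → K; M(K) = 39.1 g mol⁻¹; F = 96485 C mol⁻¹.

119 g

n(Al) = 27.3 / 26.98 = 1.012 mol.
Since Al³⁺ + 3 e⁻ → Al, n(e⁻) passed = 3 × 1.012 = 3.036 mol.
Cells in series carry the same charge, so the same 3.036 mol of electrons passes through cell 2.
K⁺ + e⁻ → K, so n(K) = 3.036 / 1 = 3.036 mol.
m(K) = 3.036 × 39.1 = 119 g.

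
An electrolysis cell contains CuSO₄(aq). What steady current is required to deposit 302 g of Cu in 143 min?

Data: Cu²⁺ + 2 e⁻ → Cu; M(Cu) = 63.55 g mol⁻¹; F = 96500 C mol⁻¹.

n(Cu) = 302 / 63.55 = 4.752 mol.
n(e⁻) = 2 × 4.752 = 9.504 mol.
Q = n(e⁻)·F = 9.504 × 96500 = 917200 C.
I = Q/t = 917200 / 8580.0 s = 107 A.

107 A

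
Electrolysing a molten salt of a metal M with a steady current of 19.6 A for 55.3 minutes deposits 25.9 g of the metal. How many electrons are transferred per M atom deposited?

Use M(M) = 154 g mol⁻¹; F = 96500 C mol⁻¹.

Q = I·t = 19.60 A × 3318.0 s = 65030 C, so n(e⁻) = 65030/96500 = 0.6739 mol.
n(M) deposited = 25.9 / 154 = 0.1682 mol.
Electrons per atom = n(e⁻)/n(M) = 0.6739 / 0.1682 = 4.01 ≈ 4, so the ion is M⁴⁺.

4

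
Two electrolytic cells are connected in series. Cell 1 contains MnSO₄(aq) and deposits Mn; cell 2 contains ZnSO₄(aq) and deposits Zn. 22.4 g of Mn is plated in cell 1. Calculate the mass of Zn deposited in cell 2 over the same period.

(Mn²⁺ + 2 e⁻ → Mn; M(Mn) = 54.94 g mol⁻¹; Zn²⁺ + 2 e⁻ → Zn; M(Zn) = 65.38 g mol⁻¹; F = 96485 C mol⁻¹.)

26.7 g

n(Mn) = 22.4 / 54.94 = 0.4077 mol.
Since Mn²⁺ + 2 e⁻ → Mn, n(e⁻) passed = 2 × 0.4077 = 0.8154 mol.
Cells in series carry the same charge, so the same 0.8154 mol of electrons passes through cell 2.
Zn²⁺ + 2 e⁻ → Zn, so n(Zn) = 0.8154 / 2 = 0.4077 mol.
m(Zn) = 0.4077 × 65.38 = 26.7 g.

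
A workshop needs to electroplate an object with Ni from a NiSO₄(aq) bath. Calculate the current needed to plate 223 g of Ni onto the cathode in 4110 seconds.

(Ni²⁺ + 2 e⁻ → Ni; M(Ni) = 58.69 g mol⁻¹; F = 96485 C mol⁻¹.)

n(Ni) = 223 / 58.69 = 3.800 mol.
n(e⁻) = 2 × 3.800 = 7.599 mol.
Q = n(e⁻)·F = 7.599 × 96485 = 733200 C.
I = Q/t = 733200 / 4110.0 s = 178 A.

178 A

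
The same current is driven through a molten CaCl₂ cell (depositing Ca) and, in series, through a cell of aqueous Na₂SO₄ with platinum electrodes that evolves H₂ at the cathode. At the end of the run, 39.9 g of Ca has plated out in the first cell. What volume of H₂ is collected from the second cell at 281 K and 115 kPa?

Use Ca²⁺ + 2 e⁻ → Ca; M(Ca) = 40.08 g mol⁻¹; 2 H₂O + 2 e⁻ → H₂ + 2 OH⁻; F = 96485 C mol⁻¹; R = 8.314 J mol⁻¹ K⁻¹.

20.2 L

n(Ca) = 39.9 / 40.08 = 0.9955 mol, so n(e⁻) = 2 × 0.9955 = 1.991 mol.
The cells are in series, so the same 1.991 mol of electrons passes through the second cell.
2 H₂O + 2 e⁻ → H₂ + 2 OH⁻ — 2 mol e⁻ per mol H₂, so n(H₂) = 1.991/2 = 0.9955 mol.
V = nRT/P = (0.9955 × 8.314 × 281) / (115 × 10³) = 0.0202 m³ = 20.2 L.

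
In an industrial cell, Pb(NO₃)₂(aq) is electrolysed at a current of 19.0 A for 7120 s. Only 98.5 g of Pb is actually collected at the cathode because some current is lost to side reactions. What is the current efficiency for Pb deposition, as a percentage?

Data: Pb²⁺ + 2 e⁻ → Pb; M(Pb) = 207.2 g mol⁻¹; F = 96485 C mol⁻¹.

67.8 %

Q = I·t = 19.00 × 7120.0 = 135300 C; n(e⁻) = 135300/96485 = 1.402 mol.
Theoretical n(Pb) = n(e⁻)/2 = 0.7010 mol, i.e. m_theo = 0.7010 × 207.2 = 145.3 g.
Efficiency = m_actual / m_theo = 98.5 / 145.3 = 67.8 %.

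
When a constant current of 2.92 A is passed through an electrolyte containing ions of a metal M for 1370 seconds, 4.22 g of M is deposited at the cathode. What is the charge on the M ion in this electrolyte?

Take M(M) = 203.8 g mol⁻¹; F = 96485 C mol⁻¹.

+2

Q = I·t = 2.920 A × 1370.0 s = 4000 C, so n(e⁻) = 4000/96485 = 0.04146 mol.
n(M) deposited = 4.22 / 203.8 = 0.02071 mol.
Electrons per atom = n(e⁻)/n(M) = 0.04146 / 0.02071 = 2.00 ≈ 2, so the ion is M²⁺.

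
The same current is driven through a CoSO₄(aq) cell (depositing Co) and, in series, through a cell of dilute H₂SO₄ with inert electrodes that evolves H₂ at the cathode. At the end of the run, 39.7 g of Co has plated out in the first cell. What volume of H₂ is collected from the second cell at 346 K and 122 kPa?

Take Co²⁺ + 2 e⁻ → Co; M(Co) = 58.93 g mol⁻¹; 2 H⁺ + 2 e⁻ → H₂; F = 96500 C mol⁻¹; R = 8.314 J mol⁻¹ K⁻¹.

n(Co) = 39.7 / 58.93 = 0.6737 mol, so n(e⁻) = 2 × 0.6737 = 1.347 mol.
The cells are in series, so the same 1.347 mol of electrons passes through the second cell.
2 H⁺ + 2 e⁻ → H₂ — 2 mol e⁻ per mol H₂, so n(H₂) = 1.347/2 = 0.6737 mol.
V = nRT/P = (0.6737 × 8.314 × 346) / (122 × 10³) = 0.0159 m³ = 15.9 L.

15.9 L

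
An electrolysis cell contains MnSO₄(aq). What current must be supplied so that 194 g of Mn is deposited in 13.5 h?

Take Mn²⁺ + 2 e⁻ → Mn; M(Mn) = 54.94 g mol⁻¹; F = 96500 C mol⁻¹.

n(Mn) = 194 / 54.94 = 3.531 mol.
n(e⁻) = 2 × 3.531 = 7.062 mol.
Q = n(e⁻)·F = 7.062 × 96500 = 681500 C.
I = Q/t = 681500 / 48600 s = 14.0 A.

14.0 A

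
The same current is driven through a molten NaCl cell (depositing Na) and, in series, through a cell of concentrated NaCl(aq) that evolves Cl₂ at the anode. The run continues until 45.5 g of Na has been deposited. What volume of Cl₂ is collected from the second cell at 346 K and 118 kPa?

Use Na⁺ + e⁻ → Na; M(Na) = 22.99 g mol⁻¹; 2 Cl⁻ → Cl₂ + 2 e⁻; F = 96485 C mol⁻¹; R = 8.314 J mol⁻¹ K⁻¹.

n(Na) = 45.5 / 22.99 = 1.979 mol, so n(e⁻) = 1 × 1.979 = 1.979 mol.
The cells are in series, so the same 1.979 mol of electrons passes through the second cell.
2 Cl⁻ → Cl₂ + 2 e⁻ — 2 mol e⁻ per mol Cl₂, so n(Cl₂) = 1.979/2 = 0.9896 mol.
V = nRT/P = (0.9896 × 8.314 × 346) / (118 × 10³) = 0.0241 m³ = 24.1 L.

24.1 L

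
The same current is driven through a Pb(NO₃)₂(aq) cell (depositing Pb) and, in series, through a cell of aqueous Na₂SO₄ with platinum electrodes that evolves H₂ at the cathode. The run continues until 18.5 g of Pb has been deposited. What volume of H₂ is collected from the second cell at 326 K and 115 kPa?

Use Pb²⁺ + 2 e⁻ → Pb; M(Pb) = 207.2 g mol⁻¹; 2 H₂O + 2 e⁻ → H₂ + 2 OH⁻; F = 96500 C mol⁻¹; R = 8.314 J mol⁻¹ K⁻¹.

n(Pb) = 18.5 / 207.2 = 0.08929 mol, so n(e⁻) = 2 × 0.08929 = 0.1786 mol.
The cells are in series, so the same 0.1786 mol of electrons passes through the second cell.
2 H₂O + 2 e⁻ → H₂ + 2 OH⁻ — 2 mol e⁻ per mol H₂, so n(H₂) = 0.1786/2 = 0.08929 mol.
V = nRT/P = (0.08929 × 8.314 × 326) / (115 × 10³) = 0.00210 m³ = 2.10 L.

2.10 L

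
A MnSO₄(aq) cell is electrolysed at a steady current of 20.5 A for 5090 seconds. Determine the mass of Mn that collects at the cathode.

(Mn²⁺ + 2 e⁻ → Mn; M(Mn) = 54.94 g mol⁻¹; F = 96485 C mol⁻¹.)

Q = I·t = 20.50 A × 5090.0 s = 104300 C.
n(e⁻) = Q/F = 104300 / 96485 = 1.081 mol.
Mn²⁺ + 2 e⁻ → Mn, so n(Mn) = n(e⁻)/2 = 0.5407 mol.
m = n·M = 0.5407 × 54.94 = 29.7 g.

29.7 g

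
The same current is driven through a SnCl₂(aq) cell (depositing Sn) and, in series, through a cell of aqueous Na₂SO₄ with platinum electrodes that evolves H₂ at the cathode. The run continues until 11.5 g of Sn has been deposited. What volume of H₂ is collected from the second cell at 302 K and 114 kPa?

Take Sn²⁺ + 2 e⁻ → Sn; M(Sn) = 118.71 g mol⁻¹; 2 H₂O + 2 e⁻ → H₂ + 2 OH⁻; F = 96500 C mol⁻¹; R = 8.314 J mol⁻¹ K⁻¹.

2.13 L

n(Sn) = 11.5 / 118.71 = 0.09687 mol, so n(e⁻) = 2 × 0.09687 = 0.1937 mol.
The cells are in series, so the same 0.1937 mol of electrons passes through the second cell.
2 H₂O + 2 e⁻ → H₂ + 2 OH⁻ — 2 mol e⁻ per mol H₂, so n(H₂) = 0.1937/2 = 0.09687 mol.
V = nRT/P = (0.09687 × 8.314 × 302) / (114 × 10³) = 0.00213 m³ = 2.13 L.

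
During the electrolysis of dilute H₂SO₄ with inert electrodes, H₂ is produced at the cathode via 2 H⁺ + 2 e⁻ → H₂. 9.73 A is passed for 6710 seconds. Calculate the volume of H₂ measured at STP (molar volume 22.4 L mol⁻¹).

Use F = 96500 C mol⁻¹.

Q = I·t = 9.730 A × 6710.0 s = 65290 C.
n(e⁻) = Q/F = 65290 / 96500 = 0.6766 mol.
2 electrons are transferred per H₂ molecule, so n(H₂) = 0.6766 / 2 = 0.3383 mol.
V = n × V_m = 0.3383 × 22.4 = 7.58 L.

7.58 L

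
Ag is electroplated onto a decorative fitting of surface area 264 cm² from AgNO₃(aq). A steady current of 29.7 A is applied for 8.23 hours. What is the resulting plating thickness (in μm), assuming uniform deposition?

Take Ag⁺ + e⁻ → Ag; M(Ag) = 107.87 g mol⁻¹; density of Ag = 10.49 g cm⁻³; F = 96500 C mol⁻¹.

Q = I·t = 29.70 × 29628 = 880000 C; n(e⁻) = 9.119 mol.
n(Ag) = n(e⁻)/1 = 9.119 mol, so m = 9.119 × 107.87 = 983.6 g.
Volume = m/ρ = 983.6 / 10.49 = 93.77 cm³.
Thickness = V/A = 93.77 / 264 = 0.355 cm = 3550 μm.

3550 μm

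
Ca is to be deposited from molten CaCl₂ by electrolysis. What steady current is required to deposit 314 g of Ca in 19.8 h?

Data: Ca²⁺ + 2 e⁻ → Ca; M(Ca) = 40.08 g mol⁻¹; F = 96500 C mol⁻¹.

n(Ca) = 314 / 40.08 = 7.834 mol.
n(e⁻) = 2 × 7.834 = 15.67 mol.
Q = n(e⁻)·F = 15.67 × 96500 = 1512000 C.
I = Q/t = 1512000 / 71280 s = 21.2 A.

21.2 A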